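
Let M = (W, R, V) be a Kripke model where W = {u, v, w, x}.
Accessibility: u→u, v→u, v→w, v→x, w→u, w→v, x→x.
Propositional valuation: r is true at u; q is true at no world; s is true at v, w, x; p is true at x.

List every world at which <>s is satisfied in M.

v, w, x

Recall that <>ψ holds at a world iff ψ holds at some accessible world.
Let φ = <>s. Evaluate φ at each world:
  u (successors {u}): φ is false.
  v (successors {u, w, x}): φ is true.
  w (successors {u, v}): φ is true.
  x (successors {x}): φ is true.
For instance, at w:
  At w: <>s requires s at some successor in {u, v}.
    s holds at v, so <>s is true at w.
Satisfying worlds: {v, w, x}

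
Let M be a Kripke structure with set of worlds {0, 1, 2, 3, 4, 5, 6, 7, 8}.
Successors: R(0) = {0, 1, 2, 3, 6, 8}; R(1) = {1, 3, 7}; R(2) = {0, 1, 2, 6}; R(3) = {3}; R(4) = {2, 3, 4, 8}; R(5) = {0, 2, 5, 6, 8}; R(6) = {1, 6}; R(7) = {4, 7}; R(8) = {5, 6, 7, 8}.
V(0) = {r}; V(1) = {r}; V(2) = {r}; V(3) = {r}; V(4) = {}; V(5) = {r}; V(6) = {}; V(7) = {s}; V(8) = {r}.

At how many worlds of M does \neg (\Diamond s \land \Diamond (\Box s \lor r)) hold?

Let φ = \neg (\Diamond s \land \Diamond (\Box s \lor r)). Evaluate φ at each world:
  0 (successors {0, 1, 2, 3, 6, 8}): φ is true.
  1 (successors {1, 3, 7}): φ is false.
  2 (successors {0, 1, 2, 6}): φ is true.
  3 (successors {3}): φ is true.
  4 (successors {2, 3, 4, 8}): φ is true.
  5 (successors {0, 2, 5, 6, 8}): φ is true.
  6 (successors {1, 6}): φ is true.
  7 (successors {4, 7}): φ is true.
  8 (successors {5, 6, 7, 8}): φ is false.
For instance, at 5:
  At 5: \Diamond s \land \Diamond (\Box s \lor r) is false, so \neg (\Diamond s \land \Diamond (\Box s \lor r)) is true.
    At 5: \Diamond s is false, \Diamond (\Box s \lor r) is true, so \Diamond s \land \Diamond (\Box s \lor r) is false.
      At 5: \Diamond s requires s at some successor in {0, 2, 5, 6, 8}.
        At 0: s is false.
        At 2: s is false.
        At 5: s is false.
        At 6: s is false.
        At 8: s is false.
      So \Diamond s is false at 5.
      At 5: \Diamond (\Box s \lor r) requires \Box s \lor r at some successor in {0, 2, 5, 6, 8}.
        \Box s \lor r holds at 0, so \Diamond (\Box s \lor r) is true at 5.
Satisfying worlds: {0, 2, 3, 4, 5, 6, 7}

7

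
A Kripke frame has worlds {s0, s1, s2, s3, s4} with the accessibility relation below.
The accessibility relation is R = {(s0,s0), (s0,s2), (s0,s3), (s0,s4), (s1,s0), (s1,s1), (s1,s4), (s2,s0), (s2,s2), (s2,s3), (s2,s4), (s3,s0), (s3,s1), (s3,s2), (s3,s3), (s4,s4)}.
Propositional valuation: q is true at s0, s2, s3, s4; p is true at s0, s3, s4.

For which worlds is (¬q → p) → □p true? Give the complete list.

Let φ = (¬q → p) → □p. Evaluate φ at each world:
  s0 (successors {s0, s2, s3, s4}): φ is false.
  s1 (successors {s0, s1, s4}): φ is true.
  s2 (successors {s0, s2, s3, s4}): φ is false.
  s3 (successors {s0, s1, s2, s3}): φ is false.
  s4 (successors {s4}): φ is true.
For instance, at s2:
  At s2: ¬q → p is true, □p is false, so (¬q → p) → □p is false.
    At s2: □p requires p at every successor {s0, s2, s3, s4}.
      p fails at s2, so □p is false at s2.
Satisfying worlds: {s1, s4}

s1, s4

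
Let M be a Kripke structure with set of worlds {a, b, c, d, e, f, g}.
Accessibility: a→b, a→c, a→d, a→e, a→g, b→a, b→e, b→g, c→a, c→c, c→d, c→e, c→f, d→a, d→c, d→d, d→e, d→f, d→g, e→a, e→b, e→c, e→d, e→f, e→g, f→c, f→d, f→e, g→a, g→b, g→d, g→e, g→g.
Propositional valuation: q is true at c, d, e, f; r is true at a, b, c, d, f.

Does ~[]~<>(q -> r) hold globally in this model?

Yes

Let φ = ~[]~<>(q -> r). Evaluate φ at each world:
  a (successors {b, c, d, e, g}): φ is true.
  b (successors {a, e, g}): φ is true.
  c (successors {a, c, d, e, f}): φ is true.
  d (successors {a, c, d, e, f, g}): φ is true.
  e (successors {a, b, c, d, f, g}): φ is true.
  f (successors {c, d, e}): φ is true.
  g (successors {a, b, d, e, g}): φ is true.
For instance, at g:
  At g: []~<>(q -> r) is false, so ~[]~<>(q -> r) is true.
    At g: []~<>(q -> r) requires ~<>(q -> r) at every successor {a, b, d, e, g}.
      ~<>(q -> r) fails at a, so []~<>(q -> r) is false at g.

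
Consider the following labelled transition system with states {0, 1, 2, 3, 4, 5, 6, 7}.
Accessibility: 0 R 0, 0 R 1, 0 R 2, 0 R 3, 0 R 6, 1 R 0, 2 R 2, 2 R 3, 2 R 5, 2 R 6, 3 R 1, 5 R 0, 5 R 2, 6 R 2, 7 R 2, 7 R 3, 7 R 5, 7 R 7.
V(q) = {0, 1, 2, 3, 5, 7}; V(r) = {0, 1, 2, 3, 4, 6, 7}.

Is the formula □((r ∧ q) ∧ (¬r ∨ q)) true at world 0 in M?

Recall that □ψ holds at a world iff ψ holds at every accessible world, and ◇ψ holds iff ψ holds at some accessible world.
At 0: □((r ∧ q) ∧ (¬r ∨ q)) requires (r ∧ q) ∧ (¬r ∨ q) at every successor {0, 1, 2, 3, 6}.
  (r ∧ q) ∧ (¬r ∨ q) fails at 6, so □((r ∧ q) ∧ (¬r ∨ q)) is false at 0.

No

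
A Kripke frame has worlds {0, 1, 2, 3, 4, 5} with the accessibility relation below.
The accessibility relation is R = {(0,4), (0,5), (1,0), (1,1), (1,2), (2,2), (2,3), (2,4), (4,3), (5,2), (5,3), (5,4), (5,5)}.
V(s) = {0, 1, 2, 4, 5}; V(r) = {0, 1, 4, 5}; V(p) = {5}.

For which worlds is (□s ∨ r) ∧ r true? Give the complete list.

Let φ = (□s ∨ r) ∧ r. Evaluate φ at each world:
  0 (successors {4, 5}): φ is true.
  1 (successors {0, 1, 2}): φ is true.
  2 (successors {2, 3, 4}): φ is false.
  3 (successors ∅): φ is false.
  4 (successors {3}): φ is true.
  5 (successors {2, 3, 4, 5}): φ is true.
For instance, at 0:
  At 0: □s ∨ r is true, r is true, so (□s ∨ r) ∧ r is true.
    At 0: □s is true, r is true, so □s ∨ r is true.
      At 0: □s requires s at every successor {4, 5}.
        At 4: s is true.
        At 5: s is true.
      So □s is true at 0.
Satisfying worlds: {0, 1, 4, 5}

0, 1, 4, 5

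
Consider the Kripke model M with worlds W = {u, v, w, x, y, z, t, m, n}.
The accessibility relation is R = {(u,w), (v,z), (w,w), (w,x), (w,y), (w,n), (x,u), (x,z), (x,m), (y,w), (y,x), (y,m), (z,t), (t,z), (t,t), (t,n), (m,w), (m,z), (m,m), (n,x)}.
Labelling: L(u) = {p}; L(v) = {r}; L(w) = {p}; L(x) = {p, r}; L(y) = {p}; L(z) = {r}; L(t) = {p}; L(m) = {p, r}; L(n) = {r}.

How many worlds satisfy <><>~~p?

9

Let φ = <><>~~p. Evaluate φ at each world:
  u (successors {w}): φ is true.
  v (successors {z}): φ is true.
  w (successors {w, x, y, n}): φ is true.
  x (successors {u, z, m}): φ is true.
  y (successors {w, x, m}): φ is true.
  z (successors {t}): φ is true.
  t (successors {z, t, n}): φ is true.
  m (successors {w, z, m}): φ is true.
  n (successors {x}): φ is true.
For instance, at x:
  At x: <><>~~p requires <>~~p at some successor in {u, z, m}.
    <>~~p holds at u, so <><>~~p is true at x.
      At u: <>~~p requires ~~p at some successor in {w}.
        ~~p holds at w, so <>~~p is true at u.
Satisfying worlds: {u, v, w, x, y, z, t, m, n}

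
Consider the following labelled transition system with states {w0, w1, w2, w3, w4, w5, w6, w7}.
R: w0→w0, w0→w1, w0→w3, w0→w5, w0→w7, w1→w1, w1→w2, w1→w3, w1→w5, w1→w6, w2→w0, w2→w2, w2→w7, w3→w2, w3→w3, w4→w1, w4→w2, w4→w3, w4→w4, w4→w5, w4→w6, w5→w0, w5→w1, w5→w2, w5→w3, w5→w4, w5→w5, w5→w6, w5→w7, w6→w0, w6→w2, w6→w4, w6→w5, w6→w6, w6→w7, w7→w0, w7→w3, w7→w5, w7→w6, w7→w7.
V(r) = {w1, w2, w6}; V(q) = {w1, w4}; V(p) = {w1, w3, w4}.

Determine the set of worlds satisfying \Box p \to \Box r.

w0, w1, w2, w3, w4, w5, w6, w7

Let φ = \Box p \to \Box r. Evaluate φ at each world:
  w0 (successors {w0, w1, w3, w5, w7}): φ is true.
  w1 (successors {w1, w2, w3, w5, w6}): φ is true.
  w2 (successors {w0, w2, w7}): φ is true.
  w3 (successors {w2, w3}): φ is true.
  w4 (successors {w1, w2, w3, w4, w5, w6}): φ is true.
  w5 (successors {w0, w1, w2, w3, w4, w5, w6, w7}): φ is true.
  w6 (successors {w0, w2, w4, w5, w6, w7}): φ is true.
  w7 (successors {w0, w3, w5, w6, w7}): φ is true.
For instance, at w5:
  At w5: \Box p is false, \Box r is false, so \Box p \to \Box r is true.
    At w5: \Box p requires p at every successor {w0, w1, w2, w3, w4, w5, w6, w7}.
      p fails at w0, so \Box p is false at w5.
    At w5: \Box r requires r at every successor {w0, w1, w2, w3, w4, w5, w6, w7}.
      r fails at w0, so \Box r is false at w5.
Satisfying worlds: {w0, w1, w2, w3, w4, w5, w6, w7}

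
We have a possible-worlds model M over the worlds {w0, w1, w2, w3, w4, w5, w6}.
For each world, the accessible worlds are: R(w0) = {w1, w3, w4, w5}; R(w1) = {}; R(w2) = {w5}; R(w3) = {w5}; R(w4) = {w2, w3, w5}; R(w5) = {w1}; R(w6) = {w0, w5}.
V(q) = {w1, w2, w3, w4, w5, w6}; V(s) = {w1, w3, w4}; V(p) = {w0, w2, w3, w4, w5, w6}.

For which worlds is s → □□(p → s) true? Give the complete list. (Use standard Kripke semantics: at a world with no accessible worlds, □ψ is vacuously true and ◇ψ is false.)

Let φ = s → □□(p → s). Evaluate φ at each world:
  w0 (successors {w1, w3, w4, w5}): φ is true.
  w1 (successors ∅): φ is true.
  w2 (successors {w5}): φ is true.
  w3 (successors {w5}): φ is true.
  w4 (successors {w2, w3, w5}): φ is false.
  w5 (successors {w1}): φ is true.
  w6 (successors {w0, w5}): φ is true.
For instance, at w4:
  At w4: s is true, □□(p → s) is false, so s → □□(p → s) is false.
    At w4: □□(p → s) requires □(p → s) at every successor {w2, w3, w5}.
      □(p → s) fails at w2, so □□(p → s) is false at w4.
Satisfying worlds: {w0, w1, w2, w3, w5, w6}

w0, w1, w2, w3, w5, w6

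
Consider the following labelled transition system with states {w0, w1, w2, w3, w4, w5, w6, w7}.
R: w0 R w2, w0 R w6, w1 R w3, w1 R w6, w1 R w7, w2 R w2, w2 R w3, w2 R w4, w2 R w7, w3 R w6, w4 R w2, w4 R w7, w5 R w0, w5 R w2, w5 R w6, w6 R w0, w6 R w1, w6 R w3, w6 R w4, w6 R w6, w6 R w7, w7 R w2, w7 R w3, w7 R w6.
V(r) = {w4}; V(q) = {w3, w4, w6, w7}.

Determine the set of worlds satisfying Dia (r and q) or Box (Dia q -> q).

Recall that Box ψ holds at a world iff ψ holds at every accessible world, and Dia ψ holds iff ψ holds at some accessible world.
Let φ = Dia (r and q) or Box (Dia q -> q). Evaluate φ at each world:
  w0 (successors {w2, w6}): φ is false.
  w1 (successors {w3, w6, w7}): φ is true.
  w2 (successors {w2, w3, w4, w7}): φ is true.
  w3 (successors {w6}): φ is true.
  w4 (successors {w2, w7}): φ is false.
  w5 (successors {w0, w2, w6}): φ is false.
  w6 (successors {w0, w1, w3, w4, w6, w7}): φ is true.
  w7 (successors {w2, w3, w6}): φ is false.
For instance, at w6:
  At w6: Dia (r and q) is true, Box (Dia q -> q) is false, so Dia (r and q) or Box (Dia q -> q) is true.
    At w6: Dia (r and q) requires r and q at some successor in {w0, w1, w3, w4, w6, w7}.
      r and q holds at w4, so Dia (r and q) is true at w6.
    At w6: Box (Dia q -> q) requires Dia q -> q at every successor {w0, w1, w3, w4, w6, w7}.
      Dia q -> q fails at w0, so Box (Dia q -> q) is false at w6.
Satisfying worlds: {w1, w2, w3, w6}

w1, w2, w3, w6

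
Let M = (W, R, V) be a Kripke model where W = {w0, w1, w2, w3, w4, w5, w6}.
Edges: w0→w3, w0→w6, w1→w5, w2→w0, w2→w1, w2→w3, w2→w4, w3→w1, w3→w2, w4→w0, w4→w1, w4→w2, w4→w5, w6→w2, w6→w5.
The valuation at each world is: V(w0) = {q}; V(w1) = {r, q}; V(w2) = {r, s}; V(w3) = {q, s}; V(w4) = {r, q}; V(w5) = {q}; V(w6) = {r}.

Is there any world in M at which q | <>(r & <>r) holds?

Yes

Let φ = q | <>(r & <>r). Evaluate φ at each world:
  w0 (successors {w3, w6}): φ is true.
  w1 (successors {w5}): φ is true.
  w2 (successors {w0, w1, w3, w4}): φ is true.
  w3 (successors {w1, w2}): φ is true.
  w4 (successors {w0, w1, w2, w5}): φ is true.
  w5 (successors ∅): φ is true.
  w6 (successors {w2, w5}): φ is true.
Detail at w0 (witness):
  At w0: q is true, <>(r & <>r) is true, so q | <>(r & <>r) is true.
    At w0: <>(r & <>r) requires r & <>r at some successor in {w3, w6}.
      r & <>r holds at w6, so <>(r & <>r) is true at w0.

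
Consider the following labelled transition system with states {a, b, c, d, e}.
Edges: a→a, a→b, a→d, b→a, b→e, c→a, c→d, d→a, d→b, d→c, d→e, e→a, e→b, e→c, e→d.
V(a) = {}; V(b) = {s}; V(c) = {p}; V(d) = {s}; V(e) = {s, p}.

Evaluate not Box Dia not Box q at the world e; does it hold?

No

At e: Box Dia not Box q is true, so not Box Dia not Box q is false.
  At e: Box Dia not Box q requires Dia not Box q at every successor {a, b, c, d}.
    At a: Dia not Box q is true.
    At b: Dia not Box q is true.
    At c: Dia not Box q is true.
    At d: Dia not Box q is true.
  So Box Dia not Box q is true at e.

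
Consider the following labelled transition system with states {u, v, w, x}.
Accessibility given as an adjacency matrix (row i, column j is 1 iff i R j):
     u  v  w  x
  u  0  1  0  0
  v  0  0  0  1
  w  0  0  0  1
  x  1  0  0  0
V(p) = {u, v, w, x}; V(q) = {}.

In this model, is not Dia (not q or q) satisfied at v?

No

At v: Dia (not q or q) is true, so not Dia (not q or q) is false.
  At v: Dia (not q or q) requires not q or q at some successor in {x}.
    not q or q holds at x, so Dia (not q or q) is true at v.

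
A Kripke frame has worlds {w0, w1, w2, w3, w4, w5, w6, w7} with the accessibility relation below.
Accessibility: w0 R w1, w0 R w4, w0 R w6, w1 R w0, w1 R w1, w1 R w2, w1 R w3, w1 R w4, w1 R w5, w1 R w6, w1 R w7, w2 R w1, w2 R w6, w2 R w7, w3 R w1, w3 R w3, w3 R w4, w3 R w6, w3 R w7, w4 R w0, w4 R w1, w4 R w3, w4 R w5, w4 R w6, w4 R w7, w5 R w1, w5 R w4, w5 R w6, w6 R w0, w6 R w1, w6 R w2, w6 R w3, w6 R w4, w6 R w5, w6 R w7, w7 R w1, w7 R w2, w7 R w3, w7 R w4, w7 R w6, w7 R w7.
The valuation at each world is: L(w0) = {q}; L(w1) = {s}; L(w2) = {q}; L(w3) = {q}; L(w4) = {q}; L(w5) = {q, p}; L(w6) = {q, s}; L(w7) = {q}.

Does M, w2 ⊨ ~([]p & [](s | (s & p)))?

At w2: []p & [](s | (s & p)) is false, so ~([]p & [](s | (s & p))) is true.
  At w2: []p is false, [](s | (s & p)) is false, so []p & [](s | (s & p)) is false.
    At w2: []p requires p at every successor {w1, w6, w7}.
      p fails at w1, so []p is false at w2.
    At w2: [](s | (s & p)) requires s | (s & p) at every successor {w1, w6, w7}.
      s | (s & p) fails at w7, so [](s | (s & p)) is false at w2.

Yes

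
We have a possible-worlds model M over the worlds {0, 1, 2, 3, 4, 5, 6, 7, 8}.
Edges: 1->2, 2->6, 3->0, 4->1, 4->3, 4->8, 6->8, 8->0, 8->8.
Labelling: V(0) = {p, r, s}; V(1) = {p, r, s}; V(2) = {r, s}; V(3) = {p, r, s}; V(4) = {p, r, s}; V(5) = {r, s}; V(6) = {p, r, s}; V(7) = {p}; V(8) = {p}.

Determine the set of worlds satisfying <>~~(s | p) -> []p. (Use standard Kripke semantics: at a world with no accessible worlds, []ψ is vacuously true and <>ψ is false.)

Let φ = <>~~(s | p) -> []p. Evaluate φ at each world:
  0 (successors ∅): φ is true.
  1 (successors {2}): φ is false.
  2 (successors {6}): φ is true.
  3 (successors {0}): φ is true.
  4 (successors {1, 3, 8}): φ is true.
  5 (successors ∅): φ is true.
  6 (successors {8}): φ is true.
  7 (successors ∅): φ is true.
  8 (successors {0, 8}): φ is true.
For instance, at 8:
  At 8: <>~~(s | p) is true, []p is true, so <>~~(s | p) -> []p is true.
    At 8: <>~~(s | p) requires ~~(s | p) at some successor in {0, 8}.
      ~~(s | p) holds at 0, so <>~~(s | p) is true at 8.
    At 8: []p requires p at every successor {0, 8}.
      At 0: p is true.
      At 8: p is true.
    So []p is true at 8.
Satisfying worlds: {0, 2, 3, 4, 5, 6, 7, 8}

0, 2, 3, 4, 5, 6, 7, 8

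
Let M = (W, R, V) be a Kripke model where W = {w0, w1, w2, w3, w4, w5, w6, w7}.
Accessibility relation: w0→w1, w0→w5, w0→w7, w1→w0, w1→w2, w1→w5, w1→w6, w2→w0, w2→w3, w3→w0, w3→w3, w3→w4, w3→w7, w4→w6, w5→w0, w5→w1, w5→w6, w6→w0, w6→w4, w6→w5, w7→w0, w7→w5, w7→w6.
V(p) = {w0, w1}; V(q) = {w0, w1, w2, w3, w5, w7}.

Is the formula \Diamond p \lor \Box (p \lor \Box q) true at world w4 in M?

At w4: \Diamond p is false, \Box (p \lor \Box q) is false, so \Diamond p \lor \Box (p \lor \Box q) is false.
  At w4: \Diamond p requires p at some successor in {w6}.
    At w6: p is false.
  So \Diamond p is false at w4.
  At w4: \Box (p \lor \Box q) requires p \lor \Box q at every successor {w6}.
    p \lor \Box q fails at w6, so \Box (p \lor \Box q) is false at w4.
      At w6: p is false, \Box q is false, so p \lor \Box q is false.

No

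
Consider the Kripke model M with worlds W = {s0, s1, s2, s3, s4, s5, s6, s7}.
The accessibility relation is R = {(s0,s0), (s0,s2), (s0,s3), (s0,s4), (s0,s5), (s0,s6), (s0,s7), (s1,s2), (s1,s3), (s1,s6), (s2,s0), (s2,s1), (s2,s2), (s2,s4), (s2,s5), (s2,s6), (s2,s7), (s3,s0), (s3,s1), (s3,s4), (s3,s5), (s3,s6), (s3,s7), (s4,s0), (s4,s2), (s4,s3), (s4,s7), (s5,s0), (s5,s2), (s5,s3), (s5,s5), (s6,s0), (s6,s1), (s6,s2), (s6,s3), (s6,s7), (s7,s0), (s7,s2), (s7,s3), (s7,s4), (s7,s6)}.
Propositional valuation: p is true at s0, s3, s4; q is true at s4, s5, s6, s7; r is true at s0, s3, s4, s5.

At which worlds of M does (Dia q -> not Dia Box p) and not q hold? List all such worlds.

Recall that Box ψ holds at a world iff ψ holds at every accessible world, and Dia ψ holds iff ψ holds at some accessible world.
Let φ = (Dia q -> not Dia Box p) and not q. Evaluate φ at each world:
  s0 (successors {s0, s2, s3, s4, s5, s6, s7}): φ is true.
  s1 (successors {s2, s3, s6}): φ is true.
  s2 (successors {s0, s1, s2, s4, s5, s6, s7}): φ is true.
  s3 (successors {s0, s1, s4, s5, s6, s7}): φ is true.
  s4 (successors {s0, s2, s3, s7}): φ is false.
  s5 (successors {s0, s2, s3, s5}): φ is false.
  s6 (successors {s0, s1, s2, s3, s7}): φ is false.
  s7 (successors {s0, s2, s3, s4, s6}): φ is false.
For instance, at s6:
  At s6: Dia q -> not Dia Box p is true, not q is false, so (Dia q -> not Dia Box p) and not q is false.
    At s6: Dia q is true, not Dia Box p is true, so Dia q -> not Dia Box p is true.
      At s6: Dia q requires q at some successor in {s0, s1, s2, s3, s7}.
        q holds at s7, so Dia q is true at s6.
      At s6: Dia Box p is false, so not Dia Box p is true.
Satisfying worlds: {s0, s1, s2, s3}

s0, s1, s2, s3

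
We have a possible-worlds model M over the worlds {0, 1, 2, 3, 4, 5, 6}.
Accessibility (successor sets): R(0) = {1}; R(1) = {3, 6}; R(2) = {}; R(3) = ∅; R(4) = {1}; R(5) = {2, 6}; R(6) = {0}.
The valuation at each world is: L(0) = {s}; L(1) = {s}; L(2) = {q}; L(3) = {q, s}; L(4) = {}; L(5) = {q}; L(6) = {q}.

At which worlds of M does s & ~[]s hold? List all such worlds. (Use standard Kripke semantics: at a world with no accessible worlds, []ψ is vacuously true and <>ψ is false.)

Recall that []ψ holds at a world iff ψ holds at every accessible world, and <>ψ holds iff ψ holds at some accessible world.
Let φ = s & ~[]s. Evaluate φ at each world:
  0 (successors {1}): φ is false.
  1 (successors {3, 6}): φ is true.
  2 (successors ∅): φ is false.
  3 (successors ∅): φ is false.
  4 (successors {1}): φ is false.
  5 (successors {2, 6}): φ is false.
  6 (successors {0}): φ is false.
For instance, at 1:
  At 1: s is true, ~[]s is true, so s & ~[]s is true.
    At 1: []s is false, so ~[]s is true.
      At 1: []s requires s at every successor {3, 6}.
        s fails at 6, so []s is false at 1.
Satisfying worlds: {1}

1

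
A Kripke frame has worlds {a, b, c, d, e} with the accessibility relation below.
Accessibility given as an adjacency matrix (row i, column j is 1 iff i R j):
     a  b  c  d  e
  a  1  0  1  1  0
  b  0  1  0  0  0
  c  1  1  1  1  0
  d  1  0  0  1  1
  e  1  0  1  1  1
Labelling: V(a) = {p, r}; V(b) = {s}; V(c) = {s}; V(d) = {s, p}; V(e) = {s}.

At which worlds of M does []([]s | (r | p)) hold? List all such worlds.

b

Let φ = []([]s | (r | p)). Evaluate φ at each world:
  a (successors {a, c, d}): φ is false.
  b (successors {b}): φ is true.
  c (successors {a, b, c, d}): φ is false.
  d (successors {a, d, e}): φ is false.
  e (successors {a, c, d, e}): φ is false.
For instance, at b:
  At b: []([]s | (r | p)) requires []s | (r | p) at every successor {b}.
      At b: []s is true, r | p is false, so []s | (r | p) is true.
  So []([]s | (r | p)) is true at b.
Satisfying worlds: {b}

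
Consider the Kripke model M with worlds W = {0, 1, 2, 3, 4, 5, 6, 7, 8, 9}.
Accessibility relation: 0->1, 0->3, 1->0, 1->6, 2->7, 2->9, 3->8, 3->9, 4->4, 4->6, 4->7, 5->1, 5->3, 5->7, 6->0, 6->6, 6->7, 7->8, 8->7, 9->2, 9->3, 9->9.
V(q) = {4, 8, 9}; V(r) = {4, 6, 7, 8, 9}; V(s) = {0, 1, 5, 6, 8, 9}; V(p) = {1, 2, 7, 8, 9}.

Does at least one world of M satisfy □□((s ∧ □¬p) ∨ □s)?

Yes

Let φ = □□((s ∧ □¬p) ∨ □s). Evaluate φ at each world:
  0 (successors {1, 3}): φ is false.
  1 (successors {0, 6}): φ is false.
  2 (successors {7, 9}): φ is false.
  3 (successors {8, 9}): φ is false.
  4 (successors {4, 6, 7}): φ is false.
  5 (successors {1, 3, 7}): φ is false.
  6 (successors {0, 6, 7}): φ is false.
  7 (successors {8}): φ is true.
  8 (successors {7}): φ is false.
  9 (successors {2, 3, 9}): φ is false.
Detail at 7 (witness):
  At 7: □□((s ∧ □¬p) ∨ □s) requires □((s ∧ □¬p) ∨ □s) at every successor {8}.
      At 8: □((s ∧ □¬p) ∨ □s) requires (s ∧ □¬p) ∨ □s at every successor {7}.
        At 7: (s ∧ □¬p) ∨ □s is true.
      So □((s ∧ □¬p) ∨ □s) is true at 8.
  So □□((s ∧ □¬p) ∨ □s) is true at 7.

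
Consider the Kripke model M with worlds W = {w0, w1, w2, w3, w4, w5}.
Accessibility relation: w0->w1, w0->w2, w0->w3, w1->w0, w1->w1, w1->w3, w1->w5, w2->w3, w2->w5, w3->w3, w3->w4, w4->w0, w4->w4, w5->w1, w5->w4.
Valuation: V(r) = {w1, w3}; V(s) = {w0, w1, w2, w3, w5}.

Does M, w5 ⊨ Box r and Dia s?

At w5: Box r is false, Dia s is true, so Box r and Dia s is false.
  At w5: Box r requires r at every successor {w1, w4}.
    r fails at w4, so Box r is false at w5.
  At w5: Dia s requires s at some successor in {w1, w4}.
    s holds at w1, so Dia s is true at w5.

No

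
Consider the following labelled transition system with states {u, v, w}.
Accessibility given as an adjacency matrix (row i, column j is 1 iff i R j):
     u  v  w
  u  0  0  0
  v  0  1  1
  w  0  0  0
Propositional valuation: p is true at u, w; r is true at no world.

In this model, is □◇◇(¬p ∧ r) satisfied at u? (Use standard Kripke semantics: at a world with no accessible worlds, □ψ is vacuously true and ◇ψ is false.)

Yes

At u: no accessible worlds, so □◇◇(¬p ∧ r) holds vacuously.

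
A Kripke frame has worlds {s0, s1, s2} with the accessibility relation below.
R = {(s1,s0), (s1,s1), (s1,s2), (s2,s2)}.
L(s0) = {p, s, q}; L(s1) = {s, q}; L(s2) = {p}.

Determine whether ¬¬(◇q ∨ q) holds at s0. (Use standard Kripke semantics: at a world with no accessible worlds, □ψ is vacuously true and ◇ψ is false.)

Yes

At s0: ¬(◇q ∨ q) is false, so ¬¬(◇q ∨ q) is true.
  At s0: ◇q ∨ q is true, so ¬(◇q ∨ q) is false.
    At s0: ◇q is false, q is true, so ◇q ∨ q is true.
      At s0: no accessible worlds, so ◇q is false.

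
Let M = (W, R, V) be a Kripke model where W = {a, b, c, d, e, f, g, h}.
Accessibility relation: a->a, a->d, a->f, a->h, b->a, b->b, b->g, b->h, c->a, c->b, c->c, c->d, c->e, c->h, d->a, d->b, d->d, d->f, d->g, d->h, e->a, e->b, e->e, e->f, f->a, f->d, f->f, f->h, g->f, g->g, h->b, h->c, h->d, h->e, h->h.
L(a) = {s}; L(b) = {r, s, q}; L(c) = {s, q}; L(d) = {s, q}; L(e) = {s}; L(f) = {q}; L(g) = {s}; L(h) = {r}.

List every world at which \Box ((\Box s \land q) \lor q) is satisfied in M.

none

Let φ = \Box ((\Box s \land q) \lor q). Evaluate φ at each world:
  a (successors {a, d, f, h}): φ is false.
  b (successors {a, b, g, h}): φ is false.
  c (successors {a, b, c, d, e, h}): φ is false.
  d (successors {a, b, d, f, g, h}): φ is false.
  e (successors {a, b, e, f}): φ is false.
  f (successors {a, d, f, h}): φ is false.
  g (successors {f, g}): φ is false.
  h (successors {b, c, d, e, h}): φ is false.
For instance, at g:
  At g: \Box ((\Box s \land q) \lor q) requires (\Box s \land q) \lor q at every successor {f, g}.
    (\Box s \land q) \lor q fails at g, so \Box ((\Box s \land q) \lor q) is false at g.
      At g: \Box s \land q is false, q is false, so (\Box s \land q) \lor q is false.
Satisfying worlds: none.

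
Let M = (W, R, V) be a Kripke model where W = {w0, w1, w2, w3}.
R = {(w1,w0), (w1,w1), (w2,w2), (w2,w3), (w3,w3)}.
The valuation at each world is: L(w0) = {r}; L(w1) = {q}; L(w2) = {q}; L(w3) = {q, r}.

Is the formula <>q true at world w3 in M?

Yes

Recall that <>ψ holds at a world iff ψ holds at some accessible world.
At w3: <>q requires q at some successor in {w3}.
  q holds at w3, so <>q is true at w3.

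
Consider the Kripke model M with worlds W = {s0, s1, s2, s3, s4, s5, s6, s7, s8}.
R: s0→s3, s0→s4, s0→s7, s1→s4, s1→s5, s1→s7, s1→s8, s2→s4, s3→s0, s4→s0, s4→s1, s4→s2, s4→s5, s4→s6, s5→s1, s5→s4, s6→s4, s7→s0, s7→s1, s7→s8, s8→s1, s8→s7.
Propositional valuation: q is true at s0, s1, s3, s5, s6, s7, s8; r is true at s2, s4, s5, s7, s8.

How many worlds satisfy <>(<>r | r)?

Let φ = <>(<>r | r). Evaluate φ at each world:
  s0 (successors {s3, s4, s7}): φ is true.
  s1 (successors {s4, s5, s7, s8}): φ is true.
  s2 (successors {s4}): φ is true.
  s3 (successors {s0}): φ is true.
  s4 (successors {s0, s1, s2, s5, s6}): φ is true.
  s5 (successors {s1, s4}): φ is true.
  s6 (successors {s4}): φ is true.
  s7 (successors {s0, s1, s8}): φ is true.
  s8 (successors {s1, s7}): φ is true.
For instance, at s5:
  At s5: <>(<>r | r) requires <>r | r at some successor in {s1, s4}.
    <>r | r holds at s1, so <>(<>r | r) is true at s5.
      At s1: <>r is true, r is false, so <>r | r is true.
Satisfying worlds: {s0, s1, s2, s3, s4, s5, s6, s7, s8}

9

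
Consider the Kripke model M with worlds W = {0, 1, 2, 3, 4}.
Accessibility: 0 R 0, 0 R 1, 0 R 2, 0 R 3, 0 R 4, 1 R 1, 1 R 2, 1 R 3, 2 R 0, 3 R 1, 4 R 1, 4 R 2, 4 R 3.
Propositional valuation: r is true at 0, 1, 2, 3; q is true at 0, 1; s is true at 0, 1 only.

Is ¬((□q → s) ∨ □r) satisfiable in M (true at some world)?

No

Let φ = ¬((□q → s) ∨ □r). Evaluate φ at each world:
  0 (successors {0, 1, 2, 3, 4}): φ is false.
  1 (successors {1, 2, 3}): φ is false.
  2 (successors {0}): φ is false.
  3 (successors {1}): φ is false.
  4 (successors {1, 2, 3}): φ is false.
For instance, at 2:
  At 2: (□q → s) ∨ □r is true, so ¬((□q → s) ∨ □r) is false.
    At 2: □q → s is false, □r is true, so (□q → s) ∨ □r is true.
      At 2: □q is true, s is false, so □q → s is false.
      At 2: □r requires r at every successor {0}.
        At 0: r is true.
      So □r is true at 2.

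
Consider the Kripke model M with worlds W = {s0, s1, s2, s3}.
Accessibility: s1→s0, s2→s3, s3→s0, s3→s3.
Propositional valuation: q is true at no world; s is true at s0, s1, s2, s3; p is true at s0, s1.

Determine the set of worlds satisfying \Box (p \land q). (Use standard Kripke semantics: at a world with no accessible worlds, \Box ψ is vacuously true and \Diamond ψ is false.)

Recall that \Box ψ holds at a world iff ψ holds at every accessible world, and \Diamond ψ holds iff ψ holds at some accessible world.
Let φ = \Box (p \land q). Evaluate φ at each world:
  s0 (successors ∅): φ is true.
  s1 (successors {s0}): φ is false.
  s2 (successors {s3}): φ is false.
  s3 (successors {s0, s3}): φ is false.
For instance, at s3:
  At s3: \Box (p \land q) requires p \land q at every successor {s0, s3}.
    p \land q fails at s0, so \Box (p \land q) is false at s3.
Satisfying worlds: {s0}

s0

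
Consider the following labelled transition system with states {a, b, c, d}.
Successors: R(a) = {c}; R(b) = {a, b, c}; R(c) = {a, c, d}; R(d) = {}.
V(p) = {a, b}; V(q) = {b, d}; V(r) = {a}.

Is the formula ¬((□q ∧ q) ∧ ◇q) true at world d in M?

Recall that □ψ holds at a world iff ψ holds at every accessible world, and ◇ψ holds iff ψ holds at some accessible world.
At d: (□q ∧ q) ∧ ◇q is false, so ¬((□q ∧ q) ∧ ◇q) is true.
  At d: □q ∧ q is true, ◇q is false, so (□q ∧ q) ∧ ◇q is false.
    At d: □q is true, q is true, so □q ∧ q is true.
      At d: no accessible worlds, so □q holds vacuously.
    At d: no accessible worlds, so ◇q is false.

Yes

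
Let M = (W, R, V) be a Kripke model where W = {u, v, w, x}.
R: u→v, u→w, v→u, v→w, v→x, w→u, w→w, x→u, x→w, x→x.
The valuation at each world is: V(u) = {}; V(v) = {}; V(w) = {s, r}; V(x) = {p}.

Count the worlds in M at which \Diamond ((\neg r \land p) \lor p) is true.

2

Let φ = \Diamond ((\neg r \land p) \lor p). Evaluate φ at each world:
  u (successors {v, w}): φ is false.
  v (successors {u, w, x}): φ is true.
  w (successors {u, w}): φ is false.
  x (successors {u, w, x}): φ is true.
For instance, at u:
  At u: \Diamond ((\neg r \land p) \lor p) requires (\neg r \land p) \lor p at some successor in {v, w}.
    At v: (\neg r \land p) \lor p is false.
    At w: (\neg r \land p) \lor p is false.
  So \Diamond ((\neg r \land p) \lor p) is false at u.
Satisfying worlds: {v, x}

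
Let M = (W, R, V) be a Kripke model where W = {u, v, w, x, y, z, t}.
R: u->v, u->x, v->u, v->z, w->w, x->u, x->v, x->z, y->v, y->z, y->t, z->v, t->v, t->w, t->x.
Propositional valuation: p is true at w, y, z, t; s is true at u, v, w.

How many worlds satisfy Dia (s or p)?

7

Recall that Dia ψ holds at a world iff ψ holds at some accessible world.
Let φ = Dia (s or p). Evaluate φ at each world:
  u (successors {v, x}): φ is true.
  v (successors {u, z}): φ is true.
  w (successors {w}): φ is true.
  x (successors {u, v, z}): φ is true.
  y (successors {v, z, t}): φ is true.
  z (successors {v}): φ is true.
  t (successors {v, w, x}): φ is true.
For instance, at u:
  At u: Dia (s or p) requires s or p at some successor in {v, x}.
    s or p holds at v, so Dia (s or p) is true at u.
Satisfying worlds: {u, v, w, x, y, z, t}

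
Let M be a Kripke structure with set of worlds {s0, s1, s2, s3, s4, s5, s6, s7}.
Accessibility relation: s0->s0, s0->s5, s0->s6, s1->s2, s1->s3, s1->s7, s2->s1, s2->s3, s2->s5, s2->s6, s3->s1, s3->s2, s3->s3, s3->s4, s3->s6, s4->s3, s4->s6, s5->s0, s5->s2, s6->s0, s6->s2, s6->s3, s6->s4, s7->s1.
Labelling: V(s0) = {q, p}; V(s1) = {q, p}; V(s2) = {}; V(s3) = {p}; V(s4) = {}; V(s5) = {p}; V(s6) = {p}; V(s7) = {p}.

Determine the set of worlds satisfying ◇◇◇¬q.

Recall that ◇ψ holds at a world iff ψ holds at some accessible world.
Let φ = ◇◇◇¬q. Evaluate φ at each world:
  s0 (successors {s0, s5, s6}): φ is true.
  s1 (successors {s2, s3, s7}): φ is true.
  s2 (successors {s1, s3, s5, s6}): φ is true.
  s3 (successors {s1, s2, s3, s4, s6}): φ is true.
  s4 (successors {s3, s6}): φ is true.
  s5 (successors {s0, s2}): φ is true.
  s6 (successors {s0, s2, s3, s4}): φ is true.
  s7 (successors {s1}): φ is true.
For instance, at s6:
  At s6: ◇◇◇¬q requires ◇◇¬q at some successor in {s0, s2, s3, s4}.
    ◇◇¬q holds at s0, so ◇◇◇¬q is true at s6.
      At s0: ◇◇¬q requires ◇¬q at some successor in {s0, s5, s6}.
        ◇¬q holds at s0, so ◇◇¬q is true at s0.
Satisfying worlds: {s0, s1, s2, s3, s4, s5, s6, s7}

s0, s1, s2, s3, s4, s5, s6, s7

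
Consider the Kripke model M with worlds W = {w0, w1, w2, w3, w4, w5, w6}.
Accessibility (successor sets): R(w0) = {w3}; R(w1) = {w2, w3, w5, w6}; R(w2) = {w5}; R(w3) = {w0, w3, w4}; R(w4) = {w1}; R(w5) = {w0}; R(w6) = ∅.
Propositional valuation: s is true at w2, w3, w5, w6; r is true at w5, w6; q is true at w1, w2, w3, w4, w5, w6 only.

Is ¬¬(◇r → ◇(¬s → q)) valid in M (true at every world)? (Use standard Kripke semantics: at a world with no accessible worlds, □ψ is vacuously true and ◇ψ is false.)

Let φ = ¬¬(◇r → ◇(¬s → q)). Evaluate φ at each world:
  w0 (successors {w3}): φ is true.
  w1 (successors {w2, w3, w5, w6}): φ is true.
  w2 (successors {w5}): φ is true.
  w3 (successors {w0, w3, w4}): φ is true.
  w4 (successors {w1}): φ is true.
  w5 (successors {w0}): φ is true.
  w6 (successors ∅): φ is true.
For instance, at w3:
  At w3: ¬(◇r → ◇(¬s → q)) is false, so ¬¬(◇r → ◇(¬s → q)) is true.
    At w3: ◇r → ◇(¬s → q) is true, so ¬(◇r → ◇(¬s → q)) is false.
      At w3: ◇r is false, ◇(¬s → q) is true, so ◇r → ◇(¬s → q) is true.

Yes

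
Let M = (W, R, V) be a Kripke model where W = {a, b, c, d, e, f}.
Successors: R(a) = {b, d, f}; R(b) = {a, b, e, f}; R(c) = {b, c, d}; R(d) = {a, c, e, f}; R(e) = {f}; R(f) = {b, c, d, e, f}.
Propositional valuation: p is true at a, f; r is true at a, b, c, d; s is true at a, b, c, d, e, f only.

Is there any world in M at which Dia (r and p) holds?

Yes

Let φ = Dia (r and p). Evaluate φ at each world:
  a (successors {b, d, f}): φ is false.
  b (successors {a, b, e, f}): φ is true.
  c (successors {b, c, d}): φ is false.
  d (successors {a, c, e, f}): φ is true.
  e (successors {f}): φ is false.
  f (successors {b, c, d, e, f}): φ is false.
Detail at b (witness):
  At b: Dia (r and p) requires r and p at some successor in {a, b, e, f}.
    r and p holds at a, so Dia (r and p) is true at b.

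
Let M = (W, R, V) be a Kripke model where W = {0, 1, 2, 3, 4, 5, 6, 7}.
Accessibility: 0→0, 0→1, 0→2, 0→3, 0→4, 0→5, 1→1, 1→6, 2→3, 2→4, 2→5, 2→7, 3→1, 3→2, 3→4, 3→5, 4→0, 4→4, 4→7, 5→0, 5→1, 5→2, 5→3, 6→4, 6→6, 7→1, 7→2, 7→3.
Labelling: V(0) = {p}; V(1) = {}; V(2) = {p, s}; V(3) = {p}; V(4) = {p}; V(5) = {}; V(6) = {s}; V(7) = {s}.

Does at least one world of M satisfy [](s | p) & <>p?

Let φ = [](s | p) & <>p. Evaluate φ at each world:
  0 (successors {0, 1, 2, 3, 4, 5}): φ is false.
  1 (successors {1, 6}): φ is false.
  2 (successors {3, 4, 5, 7}): φ is false.
  3 (successors {1, 2, 4, 5}): φ is false.
  4 (successors {0, 4, 7}): φ is true.
  5 (successors {0, 1, 2, 3}): φ is false.
  6 (successors {4, 6}): φ is true.
  7 (successors {1, 2, 3}): φ is false.
Detail at 4 (witness):
  At 4: [](s | p) is true, <>p is true, so [](s | p) & <>p is true.
    At 4: [](s | p) requires s | p at every successor {0, 4, 7}.
      At 0: s | p is true.
      At 4: s | p is true.
      At 7: s | p is true.
    So [](s | p) is true at 4.
    At 4: <>p requires p at some successor in {0, 4, 7}.
      p holds at 0, so <>p is true at 4.

Yes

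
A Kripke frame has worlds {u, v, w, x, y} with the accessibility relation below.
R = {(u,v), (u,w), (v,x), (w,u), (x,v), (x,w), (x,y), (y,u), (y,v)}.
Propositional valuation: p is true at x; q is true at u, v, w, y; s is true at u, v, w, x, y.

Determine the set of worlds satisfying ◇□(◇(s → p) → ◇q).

u, x, y

Recall that □ψ holds at a world iff ψ holds at every accessible world, and ◇ψ holds iff ψ holds at some accessible world.
Let φ = ◇□(◇(s → p) → ◇q). Evaluate φ at each world:
  u (successors {v, w}): φ is true.
  v (successors {x}): φ is false.
  w (successors {u}): φ is false.
  x (successors {v, w, y}): φ is true.
  y (successors {u, v}): φ is true.
For instance, at u:
  At u: ◇□(◇(s → p) → ◇q) requires □(◇(s → p) → ◇q) at some successor in {v, w}.
    □(◇(s → p) → ◇q) holds at v, so ◇□(◇(s → p) → ◇q) is true at u.
      At v: □(◇(s → p) → ◇q) requires ◇(s → p) → ◇q at every successor {x}.
        At x: ◇(s → p) → ◇q is true.
      So □(◇(s → p) → ◇q) is true at v.
Satisfying worlds: {u, x, y}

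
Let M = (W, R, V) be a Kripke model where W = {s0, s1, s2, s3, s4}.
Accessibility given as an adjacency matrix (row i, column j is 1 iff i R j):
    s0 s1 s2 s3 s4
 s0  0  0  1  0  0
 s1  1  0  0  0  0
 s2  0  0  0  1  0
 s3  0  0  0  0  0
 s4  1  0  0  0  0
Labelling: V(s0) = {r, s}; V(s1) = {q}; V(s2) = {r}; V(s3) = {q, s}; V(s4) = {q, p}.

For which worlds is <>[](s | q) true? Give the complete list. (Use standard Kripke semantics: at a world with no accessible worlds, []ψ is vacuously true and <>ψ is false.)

s0, s2

Let φ = <>[](s | q). Evaluate φ at each world:
  s0 (successors {s2}): φ is true.
  s1 (successors {s0}): φ is false.
  s2 (successors {s3}): φ is true.
  s3 (successors ∅): φ is false.
  s4 (successors {s0}): φ is false.
For instance, at s0:
  At s0: <>[](s | q) requires [](s | q) at some successor in {s2}.
    [](s | q) holds at s2, so <>[](s | q) is true at s0.
      At s2: [](s | q) requires s | q at every successor {s3}.
        At s3: s | q is true.
      So [](s | q) is true at s2.
Satisfying worlds: {s0, s2}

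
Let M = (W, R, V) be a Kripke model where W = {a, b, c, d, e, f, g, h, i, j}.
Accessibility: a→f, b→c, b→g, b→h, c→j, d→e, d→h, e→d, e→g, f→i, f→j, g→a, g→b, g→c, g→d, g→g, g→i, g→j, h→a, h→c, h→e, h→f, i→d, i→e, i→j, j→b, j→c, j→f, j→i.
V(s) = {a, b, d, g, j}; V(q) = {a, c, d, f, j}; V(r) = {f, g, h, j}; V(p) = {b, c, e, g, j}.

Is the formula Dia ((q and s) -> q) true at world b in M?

Yes

At b: Dia ((q and s) -> q) requires (q and s) -> q at some successor in {c, g, h}.
  (q and s) -> q holds at c, so Dia ((q and s) -> q) is true at b.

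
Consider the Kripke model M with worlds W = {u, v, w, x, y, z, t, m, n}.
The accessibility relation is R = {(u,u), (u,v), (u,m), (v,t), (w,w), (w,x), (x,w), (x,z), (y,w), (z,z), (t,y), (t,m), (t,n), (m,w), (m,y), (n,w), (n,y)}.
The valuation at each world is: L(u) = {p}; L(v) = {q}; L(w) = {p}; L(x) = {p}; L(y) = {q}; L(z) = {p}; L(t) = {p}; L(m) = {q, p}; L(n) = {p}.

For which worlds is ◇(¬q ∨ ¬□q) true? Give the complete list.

Let φ = ◇(¬q ∨ ¬□q). Evaluate φ at each world:
  u (successors {u, v, m}): φ is true.
  v (successors {t}): φ is true.
  w (successors {w, x}): φ is true.
  x (successors {w, z}): φ is true.
  y (successors {w}): φ is true.
  z (successors {z}): φ is true.
  t (successors {y, m, n}): φ is true.
  m (successors {w, y}): φ is true.
  n (successors {w, y}): φ is true.
For instance, at x:
  At x: ◇(¬q ∨ ¬□q) requires ¬q ∨ ¬□q at some successor in {w, z}.
    ¬q ∨ ¬□q holds at w, so ◇(¬q ∨ ¬□q) is true at x.
      At w: ¬q is true, ¬□q is true, so ¬q ∨ ¬□q is true.
Satisfying worlds: {u, v, w, x, y, z, t, m, n}

u, v, w, x, y, z, t, m, n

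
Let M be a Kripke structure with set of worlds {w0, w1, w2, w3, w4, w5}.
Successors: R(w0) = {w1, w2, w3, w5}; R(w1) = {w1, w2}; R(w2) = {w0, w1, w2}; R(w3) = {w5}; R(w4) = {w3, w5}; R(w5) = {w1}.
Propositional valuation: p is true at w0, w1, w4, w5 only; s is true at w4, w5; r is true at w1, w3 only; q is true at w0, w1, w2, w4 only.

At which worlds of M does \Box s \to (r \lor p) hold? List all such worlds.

Recall that \Box ψ holds at a world iff ψ holds at every accessible world, and \Diamond ψ holds iff ψ holds at some accessible world.
Let φ = \Box s \to (r \lor p). Evaluate φ at each world:
  w0 (successors {w1, w2, w3, w5}): φ is true.
  w1 (successors {w1, w2}): φ is true.
  w2 (successors {w0, w1, w2}): φ is true.
  w3 (successors {w5}): φ is true.
  w4 (successors {w3, w5}): φ is true.
  w5 (successors {w1}): φ is true.
For instance, at w1:
  At w1: \Box s is false, r \lor p is true, so \Box s \to (r \lor p) is true.
    At w1: \Box s requires s at every successor {w1, w2}.
      s fails at w1, so \Box s is false at w1.
Satisfying worlds: {w0, w1, w2, w3, w4, w5}

w0, w1, w2, w3, w4, w5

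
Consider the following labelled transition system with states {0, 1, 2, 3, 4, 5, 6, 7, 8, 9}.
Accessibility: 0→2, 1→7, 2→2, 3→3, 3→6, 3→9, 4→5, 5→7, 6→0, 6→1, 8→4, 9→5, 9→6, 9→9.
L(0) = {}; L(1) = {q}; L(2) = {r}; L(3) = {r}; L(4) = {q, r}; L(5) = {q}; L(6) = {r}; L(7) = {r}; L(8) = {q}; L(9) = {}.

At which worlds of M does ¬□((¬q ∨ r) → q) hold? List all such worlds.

Let φ = ¬□((¬q ∨ r) → q). Evaluate φ at each world:
  0 (successors {2}): φ is true.
  1 (successors {7}): φ is true.
  2 (successors {2}): φ is true.
  3 (successors {3, 6, 9}): φ is true.
  4 (successors {5}): φ is false.
  5 (successors {7}): φ is true.
  6 (successors {0, 1}): φ is true.
  7 (successors ∅): φ is false.
  8 (successors {4}): φ is false.
  9 (successors {5, 6, 9}): φ is true.
For instance, at 1:
  At 1: □((¬q ∨ r) → q) is false, so ¬□((¬q ∨ r) → q) is true.
    At 1: □((¬q ∨ r) → q) requires (¬q ∨ r) → q at every successor {7}.
      (¬q ∨ r) → q fails at 7, so □((¬q ∨ r) → q) is false at 1.
Satisfying worlds: {0, 1, 2, 3, 5, 6, 9}

0, 1, 2, 3, 5, 6, 9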